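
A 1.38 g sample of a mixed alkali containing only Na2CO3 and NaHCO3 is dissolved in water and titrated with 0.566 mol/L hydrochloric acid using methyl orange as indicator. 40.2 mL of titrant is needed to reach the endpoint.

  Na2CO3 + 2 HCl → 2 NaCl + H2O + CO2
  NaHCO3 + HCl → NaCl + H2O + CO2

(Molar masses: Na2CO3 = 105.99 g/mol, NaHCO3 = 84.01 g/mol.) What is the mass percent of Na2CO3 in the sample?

n(HCl) = 0.0402 × 0.566 = 0.0228 mol
Let x = n(Na2CO3), y = n(NaHCO3).
Titrant: 2x + 1y = 0.0228;  mass: 105.99x + 84.01y = 1.38
Solving, x = 8.57 × 10^-3 mol, y = 5.62 × 10^-3 mol
mass of Na2CO3 = 8.57 × 10^-3 × 105.99 = 0.908 g
% Na2CO3 = 0.908 / 1.38 × 100 = 65.8 %

65.8 %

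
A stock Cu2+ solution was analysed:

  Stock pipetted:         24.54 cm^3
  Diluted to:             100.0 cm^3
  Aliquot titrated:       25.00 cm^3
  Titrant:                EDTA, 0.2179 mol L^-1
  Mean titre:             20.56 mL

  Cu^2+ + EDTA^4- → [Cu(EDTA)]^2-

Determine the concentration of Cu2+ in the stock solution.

0.7302 mol/L

n(EDTA) = 0.02056 × 0.2179 = 4.480 × 10^-3 mol
n(Cu2+) in the aliquot = 4.480 × 10^-3 mol (1:1 ratio)
[Cu2+]_dilute = 4.480 × 10^-3 / 0.02500 = 0.1792 mol/L
Dilution factor = 100.0 / 24.54 = 4.075
[Cu2+]_stock = 0.1792 × 4.075 = 0.7302 mol/L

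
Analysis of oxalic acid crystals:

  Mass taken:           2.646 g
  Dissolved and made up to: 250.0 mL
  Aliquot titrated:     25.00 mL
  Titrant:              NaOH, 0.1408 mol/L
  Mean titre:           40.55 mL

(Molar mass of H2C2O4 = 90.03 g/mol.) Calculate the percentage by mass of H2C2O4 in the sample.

H2C2O4 + 2 NaOH → Na2C2O4 + 2 H2O
n(NaOH) per titration = 0.04055 × 0.1408 = 5.709 × 10^-3 mol
From the 1:2 ratio, n(H2C2O4) in each aliquot = 1/2 × 5.709 × 10^-3 = 2.855 × 10^-3 mol
n(H2C2O4) in the whole flask = 2.855 × 10^-3 × 250.0/25.00 = 0.02855 mol
mass of H2C2O4 = 0.02855 × 90.03 = 2.570 g
% H2C2O4 = 2.570 / 2.646 × 100 = 97.13 %

97.13 %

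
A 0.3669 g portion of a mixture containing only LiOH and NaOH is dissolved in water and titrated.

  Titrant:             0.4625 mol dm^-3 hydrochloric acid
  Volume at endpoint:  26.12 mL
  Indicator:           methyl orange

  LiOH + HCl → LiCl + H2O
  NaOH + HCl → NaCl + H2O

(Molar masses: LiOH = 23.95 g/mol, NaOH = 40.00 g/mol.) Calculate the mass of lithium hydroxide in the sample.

n(HCl) = 0.02612 × 0.4625 = 0.01208 mol
Let x = n(LiOH), y = n(NaOH).
Titrant: 1x + 1y = 0.01208;  mass: 23.95x + 40.00y = 0.3669
Solving, x = 7.247 × 10^-3 mol, y = 4.833 × 10^-3 mol
mass of LiOH = 7.247 × 10^-3 × 23.95 = 0.1736 g

0.1736 g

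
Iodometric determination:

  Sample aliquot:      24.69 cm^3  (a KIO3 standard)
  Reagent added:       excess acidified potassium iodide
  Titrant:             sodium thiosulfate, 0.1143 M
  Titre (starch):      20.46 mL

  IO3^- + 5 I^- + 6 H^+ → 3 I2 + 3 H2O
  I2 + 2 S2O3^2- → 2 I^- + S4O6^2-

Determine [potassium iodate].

0.01579 M

n(S2O3^2-) = 0.02046 × 0.1143 = 2.339 × 10^-3 mol
n(I2) = n(S2O3^2-)/2 = 1.169 × 10^-3 mol
From the 1:3 ratio, n(IO3^-) in the aliquot = 1/3 × 1.169 × 10^-3 = 3.898 × 10^-4 mol
[IO3^-] = 3.898 × 10^-4 / 0.02469 = 0.01579 mol/L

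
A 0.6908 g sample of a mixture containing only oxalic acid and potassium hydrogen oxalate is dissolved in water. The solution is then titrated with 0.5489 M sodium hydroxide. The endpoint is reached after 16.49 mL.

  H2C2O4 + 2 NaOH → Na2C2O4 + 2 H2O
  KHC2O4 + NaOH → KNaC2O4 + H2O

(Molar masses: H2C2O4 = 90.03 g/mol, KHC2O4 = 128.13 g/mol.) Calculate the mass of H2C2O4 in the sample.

n(NaOH) = 0.01649 × 0.5489 = 9.051 × 10^-3 mol
Let x = n(H2C2O4), y = n(KHC2O4).
Titrant: 2x + 1y = 9.051 × 10^-3;  mass: 90.03x + 128.13y = 0.6908
Solving, x = 2.821 × 10^-3 mol, y = 3.409 × 10^-3 mol
mass of H2C2O4 = 2.821 × 10^-3 × 90.03 = 0.2540 g

0.2540 g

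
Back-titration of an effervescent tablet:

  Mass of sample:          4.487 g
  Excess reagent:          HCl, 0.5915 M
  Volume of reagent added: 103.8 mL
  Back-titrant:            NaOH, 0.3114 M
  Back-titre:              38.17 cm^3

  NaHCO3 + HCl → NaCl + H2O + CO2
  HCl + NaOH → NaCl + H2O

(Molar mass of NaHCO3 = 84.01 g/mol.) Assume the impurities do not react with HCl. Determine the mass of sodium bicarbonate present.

n(HCl) added = 0.1038 × 0.5915 = 0.06140 mol
n(NaOH) used in back-titration = 0.03817 × 0.3114 = 0.01189 mol
n(HCl) left over = 0.01189 mol (1:1 ratio)
n(HCl) consumed by analyte = 0.06140 − 0.01189 = 0.04951 mol
n(NaHCO3) = 0.04951 mol (1:1 ratio)
mass of NaHCO3 = 0.04951 × 84.01 = 4.159 g

4.159 g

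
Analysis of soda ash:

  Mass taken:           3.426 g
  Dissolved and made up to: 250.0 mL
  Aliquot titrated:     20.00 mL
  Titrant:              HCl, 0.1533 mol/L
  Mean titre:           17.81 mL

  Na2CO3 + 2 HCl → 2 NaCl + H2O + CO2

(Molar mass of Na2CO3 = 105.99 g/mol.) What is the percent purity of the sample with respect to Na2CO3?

52.79 %

n(HCl) per titration = 0.01781 × 0.1533 = 2.730 × 10^-3 mol
From the 1:2 ratio, n(Na2CO3) in each aliquot = 1/2 × 2.730 × 10^-3 = 1.365 × 10^-3 mol
n(Na2CO3) in the whole flask = 1.365 × 10^-3 × 250.0/20.00 = 0.01706 mol
mass of Na2CO3 = 0.01706 × 105.99 = 1.809 g
% Na2CO3 = 1.809 / 3.426 × 100 = 52.79 %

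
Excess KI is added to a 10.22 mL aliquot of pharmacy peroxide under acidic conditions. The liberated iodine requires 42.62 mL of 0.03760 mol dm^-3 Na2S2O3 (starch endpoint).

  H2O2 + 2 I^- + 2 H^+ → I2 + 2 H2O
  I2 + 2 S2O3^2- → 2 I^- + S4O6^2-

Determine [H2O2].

0.07840 mol/L

n(S2O3^2-) = 0.04262 × 0.03760 = 1.603 × 10^-3 mol
n(I2) = n(S2O3^2-)/2 = 8.013 × 10^-4 mol
n(H2O2) in the aliquot = 8.013 × 10^-4 mol (1:1 ratio)
[H2O2] = 8.013 × 10^-4 / 0.01022 = 0.07840 mol/L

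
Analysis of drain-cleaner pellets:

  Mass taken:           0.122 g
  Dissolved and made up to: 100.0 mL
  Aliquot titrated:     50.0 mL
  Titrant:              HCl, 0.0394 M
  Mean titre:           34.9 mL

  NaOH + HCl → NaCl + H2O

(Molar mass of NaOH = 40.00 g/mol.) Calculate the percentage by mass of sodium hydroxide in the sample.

n(HCl) per titration = 0.0349 × 0.0394 = 1.38 × 10^-3 mol
n(NaOH) in each aliquot = 1.38 × 10^-3 mol (1:1 ratio)
n(NaOH) in the whole flask = 1.38 × 10^-3 × 100.0/50.0 = 2.75 × 10^-3 mol
mass of NaOH = 2.75 × 10^-3 × 40.00 = 0.110 g
% NaOH = 0.110 / 0.122 × 100 = 90.2 %

90.2 %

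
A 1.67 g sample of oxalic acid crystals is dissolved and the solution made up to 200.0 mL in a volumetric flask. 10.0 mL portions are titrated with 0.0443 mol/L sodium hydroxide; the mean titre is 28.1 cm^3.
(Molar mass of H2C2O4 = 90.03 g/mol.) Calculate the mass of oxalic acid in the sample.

H2C2O4 + 2 NaOH → Na2C2O4 + 2 H2O
n(NaOH) per titration = 0.0281 × 0.0443 = 1.24 × 10^-3 mol
From the 1:2 ratio, n(H2C2O4) in each aliquot = 1/2 × 1.24 × 10^-3 = 6.22 × 10^-4 mol
n(H2C2O4) in the whole flask = 6.22 × 10^-4 × 200.0/10.0 = 0.0124 mol
mass of H2C2O4 = 0.0124 × 90.03 = 1.12 g

1.12 g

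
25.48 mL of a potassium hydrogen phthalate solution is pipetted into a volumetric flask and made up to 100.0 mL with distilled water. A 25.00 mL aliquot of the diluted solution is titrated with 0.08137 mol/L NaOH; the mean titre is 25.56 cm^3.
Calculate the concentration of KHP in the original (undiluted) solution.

0.3265 mol/L

KHC8H4O4 + NaOH → KNaC8H4O4 + H2O
n(NaOH) = 0.02556 × 0.08137 = 2.080 × 10^-3 mol
n(KHC8H4O4) in the aliquot = 2.080 × 10^-3 mol (1:1 ratio)
[KHC8H4O4]_dilute = 2.080 × 10^-3 / 0.02500 = 0.08319 mol/L
Dilution factor = 100.0 / 25.48 = 3.925
[KHC8H4O4]_stock = 0.08319 × 3.925 = 0.3265 mol/L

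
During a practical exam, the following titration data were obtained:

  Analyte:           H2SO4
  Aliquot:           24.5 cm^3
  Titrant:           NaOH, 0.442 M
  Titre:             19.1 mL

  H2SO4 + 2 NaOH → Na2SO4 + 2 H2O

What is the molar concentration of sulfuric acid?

n(NaOH) = 0.0191 L × 0.442 mol/L = 8.44 × 10^-3 mol
From the 1:2 mole ratio, n(H2SO4) = 1/2 × 8.44 × 10^-3 = 4.22 × 10^-3 mol
[H2SO4] = 4.22 × 10^-3 mol / 0.0245 L = 0.172 mol/L

0.172 M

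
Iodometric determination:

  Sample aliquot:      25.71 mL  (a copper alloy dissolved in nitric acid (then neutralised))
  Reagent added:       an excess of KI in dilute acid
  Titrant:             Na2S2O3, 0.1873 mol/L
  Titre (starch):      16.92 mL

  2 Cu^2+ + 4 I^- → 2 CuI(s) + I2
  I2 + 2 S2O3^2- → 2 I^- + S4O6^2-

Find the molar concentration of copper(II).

n(S2O3^2-) = 0.01692 × 0.1873 = 3.169 × 10^-3 mol
n(I2) = n(S2O3^2-)/2 = 1.585 × 10^-3 mol
From the 2:1 ratio, n(Cu2+) in the aliquot = 2/1 × 1.585 × 10^-3 = 3.169 × 10^-3 mol
[Cu2+] = 3.169 × 10^-3 / 0.02571 = 0.1233 mol/L

0.1233 mol/L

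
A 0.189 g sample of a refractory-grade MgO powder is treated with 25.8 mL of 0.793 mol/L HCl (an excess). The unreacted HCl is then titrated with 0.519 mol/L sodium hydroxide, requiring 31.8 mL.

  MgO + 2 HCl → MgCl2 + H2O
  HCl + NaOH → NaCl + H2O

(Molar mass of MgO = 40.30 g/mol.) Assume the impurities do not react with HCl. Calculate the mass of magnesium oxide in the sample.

0.0797 g

n(HCl) added = 0.0258 × 0.793 = 0.0205 mol
n(NaOH) used in back-titration = 0.0318 × 0.519 = 0.0165 mol
n(HCl) left over = 0.0165 mol (1:1 ratio)
n(HCl) consumed by analyte = 0.0205 − 0.0165 = 3.96 × 10^-3 mol
From the 1:2 ratio, n(MgO) = 1/2 × 3.96 × 10^-3 = 1.98 × 10^-3 mol
mass of MgO = 1.98 × 10^-3 × 40.30 = 0.0797 g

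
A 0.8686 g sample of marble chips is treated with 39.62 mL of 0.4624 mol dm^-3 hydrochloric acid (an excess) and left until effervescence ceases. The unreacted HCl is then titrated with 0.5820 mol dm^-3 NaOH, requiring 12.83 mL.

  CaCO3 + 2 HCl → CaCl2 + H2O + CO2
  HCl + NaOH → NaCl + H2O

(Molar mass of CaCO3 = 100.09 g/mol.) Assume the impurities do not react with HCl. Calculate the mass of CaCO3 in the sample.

n(HCl) added = 0.03962 × 0.4624 = 0.01832 mol
n(NaOH) used in back-titration = 0.01283 × 0.5820 = 7.467 × 10^-3 mol
n(HCl) left over = 7.467 × 10^-3 mol (1:1 ratio)
n(HCl) consumed by analyte = 0.01832 − 7.467 × 10^-3 = 0.01085 mol
From the 1:2 ratio, n(CaCO3) = 1/2 × 0.01085 = 5.427 × 10^-3 mol
mass of CaCO3 = 5.427 × 10^-3 × 100.09 = 0.5431 g

0.5431 g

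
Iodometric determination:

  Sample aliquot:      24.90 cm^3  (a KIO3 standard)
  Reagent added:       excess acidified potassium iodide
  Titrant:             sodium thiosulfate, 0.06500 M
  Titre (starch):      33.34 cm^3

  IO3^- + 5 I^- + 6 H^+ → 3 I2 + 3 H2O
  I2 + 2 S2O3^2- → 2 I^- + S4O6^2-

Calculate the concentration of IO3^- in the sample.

n(S2O3^2-) = 0.03334 × 0.06500 = 2.167 × 10^-3 mol
n(I2) = n(S2O3^2-)/2 = 1.084 × 10^-3 mol
From the 1:3 ratio, n(IO3^-) in the aliquot = 1/3 × 1.084 × 10^-3 = 3.612 × 10^-4 mol
[IO3^-] = 3.612 × 10^-4 / 0.02490 = 0.01451 mol/L

0.01451 M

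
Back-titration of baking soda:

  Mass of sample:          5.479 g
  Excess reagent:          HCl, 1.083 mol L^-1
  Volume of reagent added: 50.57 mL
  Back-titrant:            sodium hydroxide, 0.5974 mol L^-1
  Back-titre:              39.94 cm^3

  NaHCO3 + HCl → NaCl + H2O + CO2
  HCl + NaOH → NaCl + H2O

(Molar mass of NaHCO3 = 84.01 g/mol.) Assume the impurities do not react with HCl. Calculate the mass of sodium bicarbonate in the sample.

2.597 g

n(HCl) added = 0.05057 × 1.083 = 0.05477 mol
n(NaOH) used in back-titration = 0.03994 × 0.5974 = 0.02386 mol
n(HCl) left over = 0.02386 mol (1:1 ratio)
n(HCl) consumed by analyte = 0.05477 − 0.02386 = 0.03091 mol
n(NaHCO3) = 0.03091 mol (1:1 ratio)
mass of NaHCO3 = 0.03091 × 84.01 = 2.597 g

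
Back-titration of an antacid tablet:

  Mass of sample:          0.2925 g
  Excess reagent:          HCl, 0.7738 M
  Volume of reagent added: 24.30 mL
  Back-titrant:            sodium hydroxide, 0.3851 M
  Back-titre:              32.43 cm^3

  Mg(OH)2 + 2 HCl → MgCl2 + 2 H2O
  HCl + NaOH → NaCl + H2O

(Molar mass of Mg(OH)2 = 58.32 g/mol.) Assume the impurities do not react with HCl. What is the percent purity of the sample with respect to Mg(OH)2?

62.95 %

n(HCl) added = 0.02430 × 0.7738 = 0.01880 mol
n(NaOH) used in back-titration = 0.03243 × 0.3851 = 0.01249 mol
n(HCl) left over = 0.01249 mol (1:1 ratio)
n(HCl) consumed by analyte = 0.01880 − 0.01249 = 6.315 × 10^-3 mol
From the 1:2 ratio, n(Mg(OH)2) = 1/2 × 6.315 × 10^-3 = 3.157 × 10^-3 mol
mass of Mg(OH)2 = 3.157 × 10^-3 × 58.32 = 0.1841 g
% Mg(OH)2 = 0.1841 / 0.2925 × 100 = 62.95 %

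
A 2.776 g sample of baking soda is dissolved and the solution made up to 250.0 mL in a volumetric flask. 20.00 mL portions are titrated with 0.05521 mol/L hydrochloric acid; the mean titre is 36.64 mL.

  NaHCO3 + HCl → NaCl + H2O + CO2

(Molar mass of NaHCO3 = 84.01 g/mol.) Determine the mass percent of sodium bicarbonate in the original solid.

76.52 %

n(HCl) per titration = 0.03664 × 0.05521 = 2.023 × 10^-3 mol
n(NaHCO3) in each aliquot = 2.023 × 10^-3 mol (1:1 ratio)
n(NaHCO3) in the whole flask = 2.023 × 10^-3 × 250.0/20.00 = 0.02529 mol
mass of NaHCO3 = 0.02529 × 84.01 = 2.124 g
% NaHCO3 = 2.124 / 2.776 × 100 = 76.52 %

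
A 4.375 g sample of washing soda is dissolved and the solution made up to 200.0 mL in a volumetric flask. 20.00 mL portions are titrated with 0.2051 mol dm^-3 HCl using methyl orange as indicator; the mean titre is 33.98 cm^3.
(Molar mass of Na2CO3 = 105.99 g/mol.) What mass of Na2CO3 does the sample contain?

3.693 g

Na2CO3 + 2 HCl → 2 NaCl + H2O + CO2
n(HCl) per titration = 0.03398 × 0.2051 = 6.969 × 10^-3 mol
From the 1:2 ratio, n(Na2CO3) in each aliquot = 1/2 × 6.969 × 10^-3 = 3.485 × 10^-3 mol
n(Na2CO3) in the whole flask = 3.485 × 10^-3 × 200.0/20.00 = 0.03485 mol
mass of Na2CO3 = 0.03485 × 105.99 = 3.693 g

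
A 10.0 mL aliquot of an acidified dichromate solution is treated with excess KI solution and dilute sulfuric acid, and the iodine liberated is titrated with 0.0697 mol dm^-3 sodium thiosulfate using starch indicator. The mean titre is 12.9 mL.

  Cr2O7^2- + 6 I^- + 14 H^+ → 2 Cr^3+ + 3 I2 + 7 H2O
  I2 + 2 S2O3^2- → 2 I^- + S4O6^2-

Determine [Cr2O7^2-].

0.0150 mol/L

n(S2O3^2-) = 0.0129 × 0.0697 = 8.99 × 10^-4 mol
n(I2) = n(S2O3^2-)/2 = 4.50 × 10^-4 mol
From the 1:3 ratio, n(Cr2O7^2-) in the aliquot = 1/3 × 4.50 × 10^-4 = 1.50 × 10^-4 mol
[Cr2O7^2-] = 1.50 × 10^-4 / 0.0100 = 0.0150 mol/L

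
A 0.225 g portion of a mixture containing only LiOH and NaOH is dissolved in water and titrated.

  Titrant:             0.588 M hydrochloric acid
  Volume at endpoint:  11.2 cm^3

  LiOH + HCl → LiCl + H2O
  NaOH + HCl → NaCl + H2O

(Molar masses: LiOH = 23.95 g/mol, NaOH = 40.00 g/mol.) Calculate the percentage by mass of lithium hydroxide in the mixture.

n(HCl) = 0.0112 × 0.588 = 6.59 × 10^-3 mol
Let x = n(LiOH), y = n(NaOH).
Titrant: 1x + 1y = 6.59 × 10^-3;  mass: 23.95x + 40.00y = 0.225
Solving, x = 2.39 × 10^-3 mol, y = 4.19 × 10^-3 mol
mass of LiOH = 2.39 × 10^-3 × 23.95 = 0.0573 g
% LiOH = 0.0573 / 0.225 × 100 = 25.5 %

25.5 %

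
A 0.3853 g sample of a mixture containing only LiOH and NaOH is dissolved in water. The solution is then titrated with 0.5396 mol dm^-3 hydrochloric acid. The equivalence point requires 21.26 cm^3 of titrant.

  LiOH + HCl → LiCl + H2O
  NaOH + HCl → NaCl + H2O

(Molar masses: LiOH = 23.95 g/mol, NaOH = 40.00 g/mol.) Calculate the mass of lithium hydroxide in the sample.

n(HCl) = 0.02126 × 0.5396 = 0.01147 mol
Let x = n(LiOH), y = n(NaOH).
Titrant: 1x + 1y = 0.01147;  mass: 23.95x + 40.00y = 0.3853
Solving, x = 4.584 × 10^-3 mol, y = 6.888 × 10^-3 mol
mass of LiOH = 4.584 × 10^-3 × 23.95 = 0.1098 g

0.1098 g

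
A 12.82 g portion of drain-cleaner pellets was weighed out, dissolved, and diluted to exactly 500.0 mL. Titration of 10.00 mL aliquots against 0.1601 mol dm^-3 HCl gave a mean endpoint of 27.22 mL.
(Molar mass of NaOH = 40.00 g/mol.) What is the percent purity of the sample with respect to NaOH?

67.99 %

NaOH + HCl → NaCl + H2O
n(HCl) per titration = 0.02722 × 0.1601 = 4.358 × 10^-3 mol
n(NaOH) in each aliquot = 4.358 × 10^-3 mol (1:1 ratio)
n(NaOH) in the whole flask = 4.358 × 10^-3 × 500.0/10.00 = 0.2179 mol
mass of NaOH = 0.2179 × 40.00 = 8.716 g
% NaOH = 8.716 / 12.82 × 100 = 67.99 %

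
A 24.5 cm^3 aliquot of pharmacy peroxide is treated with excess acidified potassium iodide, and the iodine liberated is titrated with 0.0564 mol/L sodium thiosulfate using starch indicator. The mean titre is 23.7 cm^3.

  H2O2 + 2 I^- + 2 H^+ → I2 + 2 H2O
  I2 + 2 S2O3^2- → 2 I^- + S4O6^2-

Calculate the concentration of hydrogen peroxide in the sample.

0.0273 mol/L

n(S2O3^2-) = 0.0237 × 0.0564 = 1.34 × 10^-3 mol
n(I2) = n(S2O3^2-)/2 = 6.68 × 10^-4 mol
n(H2O2) in the aliquot = 6.68 × 10^-4 mol (1:1 ratio)
[H2O2] = 6.68 × 10^-4 / 0.0245 = 0.0273 mol/L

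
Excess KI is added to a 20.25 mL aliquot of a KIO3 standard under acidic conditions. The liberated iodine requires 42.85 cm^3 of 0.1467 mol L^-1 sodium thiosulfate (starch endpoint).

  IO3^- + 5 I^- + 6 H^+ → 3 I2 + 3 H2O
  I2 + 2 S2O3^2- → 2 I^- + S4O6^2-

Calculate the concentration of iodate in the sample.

n(S2O3^2-) = 0.04285 × 0.1467 = 6.286 × 10^-3 mol
n(I2) = n(S2O3^2-)/2 = 3.143 × 10^-3 mol
From the 1:3 ratio, n(IO3^-) in the aliquot = 1/3 × 3.143 × 10^-3 = 1.048 × 10^-3 mol
[IO3^-] = 1.048 × 10^-3 / 0.02025 = 0.05174 mol/L

0.05174 mol/L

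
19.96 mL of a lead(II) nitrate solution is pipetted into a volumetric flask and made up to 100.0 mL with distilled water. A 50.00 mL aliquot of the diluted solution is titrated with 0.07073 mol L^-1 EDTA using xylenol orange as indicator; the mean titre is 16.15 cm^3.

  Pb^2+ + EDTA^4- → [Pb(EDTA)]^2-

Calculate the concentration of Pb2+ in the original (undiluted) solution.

n(EDTA) = 0.01615 × 0.07073 = 1.142 × 10^-3 mol
n(Pb2+) in the aliquot = 1.142 × 10^-3 mol (1:1 ratio)
[Pb2+]_dilute = 1.142 × 10^-3 / 0.05000 = 0.02285 mol/L
Dilution factor = 100.0 / 19.96 = 5.010
[Pb2+]_stock = 0.02285 × 5.010 = 0.1145 mol/L

0.1145 mol/L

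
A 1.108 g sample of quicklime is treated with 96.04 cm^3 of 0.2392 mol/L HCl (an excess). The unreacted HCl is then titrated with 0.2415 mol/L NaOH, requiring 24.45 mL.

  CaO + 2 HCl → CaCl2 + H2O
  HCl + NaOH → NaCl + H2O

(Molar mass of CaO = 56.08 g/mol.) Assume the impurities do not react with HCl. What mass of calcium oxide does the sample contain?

n(HCl) added = 0.09604 × 0.2392 = 0.02297 mol
n(NaOH) used in back-titration = 0.02445 × 0.2415 = 5.905 × 10^-3 mol
n(HCl) left over = 5.905 × 10^-3 mol (1:1 ratio)
n(HCl) consumed by analyte = 0.02297 − 5.905 × 10^-3 = 0.01707 mol
From the 1:2 ratio, n(CaO) = 1/2 × 0.01707 = 8.534 × 10^-3 mol
mass of CaO = 8.534 × 10^-3 × 56.08 = 0.4786 g

0.4786 g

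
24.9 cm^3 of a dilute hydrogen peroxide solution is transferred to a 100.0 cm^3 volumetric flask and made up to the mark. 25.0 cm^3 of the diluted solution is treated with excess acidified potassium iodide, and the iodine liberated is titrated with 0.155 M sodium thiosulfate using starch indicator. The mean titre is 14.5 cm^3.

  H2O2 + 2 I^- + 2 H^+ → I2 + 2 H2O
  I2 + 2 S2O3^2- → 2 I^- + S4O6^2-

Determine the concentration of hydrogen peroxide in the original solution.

n(S2O3^2-) = 0.0145 × 0.155 = 2.25 × 10^-3 mol
n(I2) = n(S2O3^2-)/2 = 1.12 × 10^-3 mol
n(H2O2) in the aliquot = 1.12 × 10^-3 mol (1:1 ratio)
[H2O2]_dilute = 1.12 × 10^-3 / 0.0250 = 0.0449 mol/L
[H2O2]_original = 0.0449 × 100.0/24.9 = 0.181 mol/L

0.181 M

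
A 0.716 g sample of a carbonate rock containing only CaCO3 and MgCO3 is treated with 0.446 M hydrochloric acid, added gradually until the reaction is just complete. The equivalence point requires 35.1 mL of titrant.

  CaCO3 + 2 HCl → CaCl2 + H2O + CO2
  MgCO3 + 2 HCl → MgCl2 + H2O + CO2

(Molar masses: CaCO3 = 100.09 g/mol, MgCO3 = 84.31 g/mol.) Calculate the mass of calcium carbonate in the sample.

n(HCl) = 0.0351 × 0.446 = 0.0157 mol
Let x = n(CaCO3), y = n(MgCO3).
Titrant: 2x + 2y = 0.0157;  mass: 100.09x + 84.31y = 0.716
Solving, x = 3.55 × 10^-3 mol, y = 4.27 × 10^-3 mol
mass of CaCO3 = 3.55 × 10^-3 × 100.09 = 0.356 g

0.356 g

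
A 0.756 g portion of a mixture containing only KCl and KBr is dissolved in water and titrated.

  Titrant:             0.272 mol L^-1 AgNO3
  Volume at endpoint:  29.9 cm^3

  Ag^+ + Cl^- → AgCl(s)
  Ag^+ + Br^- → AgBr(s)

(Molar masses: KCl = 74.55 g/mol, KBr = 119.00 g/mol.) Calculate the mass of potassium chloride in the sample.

0.355 g

n(AgNO3) = 0.0299 × 0.272 = 8.13 × 10^-3 mol
Let x = n(KCl), y = n(KBr).
Titrant: 1x + 1y = 8.13 × 10^-3;  mass: 74.55x + 119.00y = 0.756
Solving, x = 4.76 × 10^-3 mol, y = 3.37 × 10^-3 mol
mass of KCl = 4.76 × 10^-3 × 74.55 = 0.355 g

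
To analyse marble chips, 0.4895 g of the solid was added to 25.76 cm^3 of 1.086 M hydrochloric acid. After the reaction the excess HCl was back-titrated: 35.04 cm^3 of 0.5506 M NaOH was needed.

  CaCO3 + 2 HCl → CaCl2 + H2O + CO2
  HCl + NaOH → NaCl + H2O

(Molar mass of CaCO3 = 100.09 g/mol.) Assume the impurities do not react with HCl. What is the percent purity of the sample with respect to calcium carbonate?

88.77 %

n(HCl) added = 0.02576 × 1.086 = 0.02798 mol
n(NaOH) used in back-titration = 0.03504 × 0.5506 = 0.01929 mol
n(HCl) left over = 0.01929 mol (1:1 ratio)
n(HCl) consumed by analyte = 0.02798 − 0.01929 = 8.682 × 10^-3 mol
From the 1:2 ratio, n(CaCO3) = 1/2 × 8.682 × 10^-3 = 4.341 × 10^-3 mol
mass of CaCO3 = 4.341 × 10^-3 × 100.09 = 0.4345 g
% CaCO3 = 0.4345 / 0.4895 × 100 = 88.77 %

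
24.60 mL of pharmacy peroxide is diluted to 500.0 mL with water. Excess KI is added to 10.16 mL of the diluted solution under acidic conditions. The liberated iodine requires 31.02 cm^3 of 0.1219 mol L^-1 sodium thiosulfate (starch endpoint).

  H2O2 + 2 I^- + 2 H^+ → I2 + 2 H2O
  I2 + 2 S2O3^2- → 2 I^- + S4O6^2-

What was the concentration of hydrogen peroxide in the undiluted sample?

3.782 mol/L

n(S2O3^2-) = 0.03102 × 0.1219 = 3.781 × 10^-3 mol
n(I2) = n(S2O3^2-)/2 = 1.891 × 10^-3 mol
n(H2O2) in the aliquot = 1.891 × 10^-3 mol (1:1 ratio)
[H2O2]_dilute = 1.891 × 10^-3 / 0.01016 = 0.1861 mol/L
[H2O2]_original = 0.1861 × 500.0/24.60 = 3.782 mol/L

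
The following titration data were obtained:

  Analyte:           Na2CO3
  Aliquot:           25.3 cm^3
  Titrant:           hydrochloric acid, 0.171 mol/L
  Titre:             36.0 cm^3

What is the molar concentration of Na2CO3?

Na2CO3 + 2 HCl → 2 NaCl + H2O + CO2
n(HCl) = 0.0360 L × 0.171 mol/L = 6.16 × 10^-3 mol
From the 1:2 mole ratio, n(Na2CO3) = 1/2 × 6.16 × 10^-3 = 3.08 × 10^-3 mol
[Na2CO3] = 3.08 × 10^-3 mol / 0.0253 L = 0.122 mol/L

0.122 mol/L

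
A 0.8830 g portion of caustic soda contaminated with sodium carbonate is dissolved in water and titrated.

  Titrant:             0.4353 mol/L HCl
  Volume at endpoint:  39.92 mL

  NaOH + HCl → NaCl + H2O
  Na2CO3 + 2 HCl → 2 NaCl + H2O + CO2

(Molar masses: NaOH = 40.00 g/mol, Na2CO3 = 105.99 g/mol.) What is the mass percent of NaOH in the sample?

n(HCl) = 0.03992 × 0.4353 = 0.01738 mol
Let x = n(NaOH), y = n(Na2CO3).
Titrant: 1x + 2y = 0.01738;  mass: 40.00x + 105.99y = 0.8830
Solving, x = 2.917 × 10^-3 mol, y = 7.230 × 10^-3 mol
mass of NaOH = 2.917 × 10^-3 × 40.00 = 0.1167 g
% NaOH = 0.1167 / 0.8830 × 100 = 13.21 %

13.21 %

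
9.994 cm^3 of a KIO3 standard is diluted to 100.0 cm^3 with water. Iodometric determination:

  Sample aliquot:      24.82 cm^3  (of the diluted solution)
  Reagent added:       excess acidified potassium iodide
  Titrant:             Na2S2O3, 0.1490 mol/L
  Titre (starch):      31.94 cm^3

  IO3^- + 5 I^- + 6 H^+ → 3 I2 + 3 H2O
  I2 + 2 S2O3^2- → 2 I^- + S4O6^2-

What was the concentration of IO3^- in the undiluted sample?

0.3198 mol/L

n(S2O3^2-) = 0.03194 × 0.1490 = 4.759 × 10^-3 mol
n(I2) = n(S2O3^2-)/2 = 2.380 × 10^-3 mol
From the 1:3 ratio, n(IO3^-) in the aliquot = 1/3 × 2.380 × 10^-3 = 7.932 × 10^-4 mol
[IO3^-]_dilute = 7.932 × 10^-4 / 0.02482 = 0.03196 mol/L
[IO3^-]_original = 0.03196 × 100.0/9.994 = 0.3198 mol/L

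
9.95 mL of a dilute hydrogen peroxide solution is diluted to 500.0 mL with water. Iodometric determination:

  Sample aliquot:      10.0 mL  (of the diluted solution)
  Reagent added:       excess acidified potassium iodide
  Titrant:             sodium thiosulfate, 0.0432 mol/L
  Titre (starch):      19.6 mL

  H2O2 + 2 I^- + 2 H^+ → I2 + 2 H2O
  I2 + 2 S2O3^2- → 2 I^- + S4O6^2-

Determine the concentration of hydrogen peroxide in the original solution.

n(S2O3^2-) = 0.0196 × 0.0432 = 8.47 × 10^-4 mol
n(I2) = n(S2O3^2-)/2 = 4.23 × 10^-4 mol
n(H2O2) in the aliquot = 4.23 × 10^-4 mol (1:1 ratio)
[H2O2]_dilute = 4.23 × 10^-4 / 0.0100 = 0.0423 mol/L
[H2O2]_original = 0.0423 × 500.0/9.95 = 2.13 mol/L

2.13 mol/L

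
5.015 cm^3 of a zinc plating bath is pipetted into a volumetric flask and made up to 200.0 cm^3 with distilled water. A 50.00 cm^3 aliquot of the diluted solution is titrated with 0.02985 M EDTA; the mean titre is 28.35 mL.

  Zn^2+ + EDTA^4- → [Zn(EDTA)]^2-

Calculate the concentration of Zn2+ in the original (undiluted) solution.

n(EDTA) = 0.02835 × 0.02985 = 8.462 × 10^-4 mol
n(Zn2+) in the aliquot = 8.462 × 10^-4 mol (1:1 ratio)
[Zn2+]_dilute = 8.462 × 10^-4 / 0.05000 = 0.01692 mol/L
Dilution factor = 200.0 / 5.015 = 39.88
[Zn2+]_stock = 0.01692 × 39.88 = 0.6750 mol/L

0.6750 M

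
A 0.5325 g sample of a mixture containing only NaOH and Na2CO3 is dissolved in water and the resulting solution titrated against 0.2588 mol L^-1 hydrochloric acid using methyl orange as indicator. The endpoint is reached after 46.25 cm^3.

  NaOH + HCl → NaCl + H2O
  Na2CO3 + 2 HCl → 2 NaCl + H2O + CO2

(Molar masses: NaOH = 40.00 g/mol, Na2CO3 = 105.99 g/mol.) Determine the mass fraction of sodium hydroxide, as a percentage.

58.86 %

n(HCl) = 0.04625 × 0.2588 = 0.01197 mol
Let x = n(NaOH), y = n(Na2CO3).
Titrant: 1x + 2y = 0.01197;  mass: 40.00x + 105.99y = 0.5325
Solving, x = 7.836 × 10^-3 mol, y = 2.067 × 10^-3 mol
mass of NaOH = 7.836 × 10^-3 × 40.00 = 0.3134 g
% NaOH = 0.3134 / 0.5325 × 100 = 58.86 %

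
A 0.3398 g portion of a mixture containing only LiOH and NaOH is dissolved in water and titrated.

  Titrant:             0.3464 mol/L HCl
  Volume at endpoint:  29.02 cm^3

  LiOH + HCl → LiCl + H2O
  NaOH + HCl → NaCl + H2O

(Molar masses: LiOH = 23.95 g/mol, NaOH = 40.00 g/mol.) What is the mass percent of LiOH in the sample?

27.36 %

n(HCl) = 0.02902 × 0.3464 = 0.01005 mol
Let x = n(LiOH), y = n(NaOH).
Titrant: 1x + 1y = 0.01005;  mass: 23.95x + 40.00y = 0.3398
Solving, x = 3.882 × 10^-3 mol, y = 6.171 × 10^-3 mol
mass of LiOH = 3.882 × 10^-3 × 23.95 = 0.09297 g
% LiOH = 0.09297 / 0.3398 × 100 = 27.36 %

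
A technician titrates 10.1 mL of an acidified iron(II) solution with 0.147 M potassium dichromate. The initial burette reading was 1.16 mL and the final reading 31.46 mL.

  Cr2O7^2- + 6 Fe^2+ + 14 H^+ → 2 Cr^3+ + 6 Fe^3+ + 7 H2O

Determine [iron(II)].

n(K2Cr2O7) = 0.0303 L × 0.147 mol/L = 4.45 × 10^-3 mol
From the 6:1 mole ratio, n(Fe2+) = 6/1 × 4.45 × 10^-3 = 0.0267 mol
[Fe2+] = 0.0267 mol / 0.0101 L = 2.65 mol/L

2.65 M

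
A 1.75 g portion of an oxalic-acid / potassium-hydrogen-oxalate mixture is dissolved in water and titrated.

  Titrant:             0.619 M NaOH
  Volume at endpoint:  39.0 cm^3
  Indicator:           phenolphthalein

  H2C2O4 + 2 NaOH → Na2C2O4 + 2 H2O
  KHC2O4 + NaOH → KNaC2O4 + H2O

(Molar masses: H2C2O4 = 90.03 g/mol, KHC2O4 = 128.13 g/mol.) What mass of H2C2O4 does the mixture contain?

0.727 g

n(NaOH) = 0.0390 × 0.619 = 0.0241 mol
Let x = n(H2C2O4), y = n(KHC2O4).
Titrant: 2x + 1y = 0.0241;  mass: 90.03x + 128.13y = 1.75
Solving, x = 8.08 × 10^-3 mol, y = 7.98 × 10^-3 mol
mass of H2C2O4 = 8.08 × 10^-3 × 90.03 = 0.727 g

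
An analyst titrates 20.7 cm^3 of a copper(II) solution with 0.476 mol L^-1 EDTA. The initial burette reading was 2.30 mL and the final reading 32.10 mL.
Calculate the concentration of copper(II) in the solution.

0.685 mol/L

Cu^2+ + EDTA^4- → [Cu(EDTA)]^2-
n(EDTA) = 0.0298 L × 0.476 mol/L = 0.0142 mol
n(Cu2+) = 0.0142 mol (1:1 mole ratio)
[Cu2+] = 0.0142 mol / 0.0207 L = 0.685 mol/L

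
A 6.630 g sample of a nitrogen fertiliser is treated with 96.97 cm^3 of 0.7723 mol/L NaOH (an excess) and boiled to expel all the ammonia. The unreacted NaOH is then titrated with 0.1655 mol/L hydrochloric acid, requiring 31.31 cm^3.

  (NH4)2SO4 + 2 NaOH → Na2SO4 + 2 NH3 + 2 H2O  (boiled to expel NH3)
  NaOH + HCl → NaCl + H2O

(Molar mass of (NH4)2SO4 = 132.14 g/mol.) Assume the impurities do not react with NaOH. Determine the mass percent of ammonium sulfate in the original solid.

n(NaOH) added = 0.09697 × 0.7723 = 0.07489 mol
n(HCl) used in back-titration = 0.03131 × 0.1655 = 5.182 × 10^-3 mol
n(NaOH) left over = 5.182 × 10^-3 mol (1:1 ratio)
n(NaOH) consumed by analyte = 0.07489 − 5.182 × 10^-3 = 0.06971 mol
From the 1:2 ratio, n((NH4)2SO4) = 1/2 × 0.06971 = 0.03485 mol
mass of (NH4)2SO4 = 0.03485 × 132.14 = 4.606 g
% (NH4)2SO4 = 4.606 / 6.630 × 100 = 69.47 %

69.47 %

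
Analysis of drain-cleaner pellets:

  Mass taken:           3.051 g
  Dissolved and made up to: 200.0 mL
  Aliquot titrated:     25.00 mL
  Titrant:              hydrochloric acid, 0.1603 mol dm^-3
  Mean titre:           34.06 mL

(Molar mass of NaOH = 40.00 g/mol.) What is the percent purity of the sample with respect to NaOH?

57.26 %

NaOH + HCl → NaCl + H2O
n(HCl) per titration = 0.03406 × 0.1603 = 5.460 × 10^-3 mol
n(NaOH) in each aliquot = 5.460 × 10^-3 mol (1:1 ratio)
n(NaOH) in the whole flask = 5.460 × 10^-3 × 200.0/25.00 = 0.04368 mol
mass of NaOH = 0.04368 × 40.00 = 1.747 g
% NaOH = 1.747 / 3.051 × 100 = 57.26 %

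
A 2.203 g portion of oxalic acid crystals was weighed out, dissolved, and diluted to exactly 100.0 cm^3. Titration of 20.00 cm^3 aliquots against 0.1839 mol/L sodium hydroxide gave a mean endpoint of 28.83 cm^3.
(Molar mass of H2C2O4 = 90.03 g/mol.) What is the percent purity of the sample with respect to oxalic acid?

H2C2O4 + 2 NaOH → Na2C2O4 + 2 H2O
n(NaOH) per titration = 0.02883 × 0.1839 = 5.302 × 10^-3 mol
From the 1:2 ratio, n(H2C2O4) in each aliquot = 1/2 × 5.302 × 10^-3 = 2.651 × 10^-3 mol
n(H2C2O4) in the whole flask = 2.651 × 10^-3 × 100.0/20.00 = 0.01325 mol
mass of H2C2O4 = 0.01325 × 90.03 = 1.193 g
% H2C2O4 = 1.193 / 2.203 × 100 = 54.17 %

54.17 %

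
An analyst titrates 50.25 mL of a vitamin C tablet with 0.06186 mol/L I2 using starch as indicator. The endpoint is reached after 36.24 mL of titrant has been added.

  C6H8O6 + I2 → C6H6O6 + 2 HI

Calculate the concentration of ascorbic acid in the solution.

0.04461 mol/L

n(I2) = 0.03624 L × 0.06186 mol/L = 2.242 × 10^-3 mol
n(C6H8O6) = 2.242 × 10^-3 mol (1:1 mole ratio)
[C6H8O6] = 2.242 × 10^-3 mol / 0.05025 L = 0.04461 mol/L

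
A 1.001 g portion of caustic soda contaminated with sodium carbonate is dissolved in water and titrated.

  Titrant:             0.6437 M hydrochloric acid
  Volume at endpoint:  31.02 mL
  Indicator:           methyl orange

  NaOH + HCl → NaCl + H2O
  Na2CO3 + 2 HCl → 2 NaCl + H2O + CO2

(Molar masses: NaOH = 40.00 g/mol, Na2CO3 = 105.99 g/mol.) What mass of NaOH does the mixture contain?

0.1760 g

n(HCl) = 0.03102 × 0.6437 = 0.01997 mol
Let x = n(NaOH), y = n(Na2CO3).
Titrant: 1x + 2y = 0.01997;  mass: 40.00x + 105.99y = 1.001
Solving, x = 4.400 × 10^-3 mol, y = 7.784 × 10^-3 mol
mass of NaOH = 4.400 × 10^-3 × 40.00 = 0.1760 g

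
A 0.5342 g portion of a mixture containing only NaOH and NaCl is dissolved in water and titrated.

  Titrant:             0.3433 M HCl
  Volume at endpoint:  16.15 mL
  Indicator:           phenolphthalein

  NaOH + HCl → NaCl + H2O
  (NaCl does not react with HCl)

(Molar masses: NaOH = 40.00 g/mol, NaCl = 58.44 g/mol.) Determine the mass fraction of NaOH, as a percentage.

n(HCl) = 0.01615 × 0.3433 = 5.544 × 10^-3 mol
Let x = n(NaOH), y = n(NaCl).
Titrant: 1x = 5.544 × 10^-3;  mass: 40.00x + 58.44y = 0.5342
Solving, x = 5.544 × 10^-3 mol, y = 5.346 × 10^-3 mol
mass of NaOH = 5.544 × 10^-3 × 40.00 = 0.2218 g
% NaOH = 0.2218 / 0.5342 × 100 = 41.51 %

41.51 %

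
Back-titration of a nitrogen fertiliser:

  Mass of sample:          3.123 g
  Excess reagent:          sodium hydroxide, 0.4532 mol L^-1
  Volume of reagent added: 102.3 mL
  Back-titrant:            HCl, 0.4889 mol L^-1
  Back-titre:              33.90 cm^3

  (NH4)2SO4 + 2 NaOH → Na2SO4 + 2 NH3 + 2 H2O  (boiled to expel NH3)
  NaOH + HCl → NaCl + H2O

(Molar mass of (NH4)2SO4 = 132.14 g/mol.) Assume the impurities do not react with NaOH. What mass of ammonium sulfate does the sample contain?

1.968 g

n(NaOH) added = 0.1023 × 0.4532 = 0.04636 mol
n(HCl) used in back-titration = 0.03390 × 0.4889 = 0.01657 mol
n(NaOH) left over = 0.01657 mol (1:1 ratio)
n(NaOH) consumed by analyte = 0.04636 − 0.01657 = 0.02979 mol
From the 1:2 ratio, n((NH4)2SO4) = 1/2 × 0.02979 = 0.01489 mol
mass of (NH4)2SO4 = 0.01489 × 132.14 = 1.968 g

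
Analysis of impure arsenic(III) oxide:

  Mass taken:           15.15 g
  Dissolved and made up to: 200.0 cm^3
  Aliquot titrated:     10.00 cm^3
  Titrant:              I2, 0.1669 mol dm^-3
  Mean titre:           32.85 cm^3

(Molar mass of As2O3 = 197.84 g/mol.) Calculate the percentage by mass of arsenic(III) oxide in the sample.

71.60 %

As2O3 + 2 I2 + 2 H2O → As2O5 + 4 HI
n(I2) per titration = 0.03285 × 0.1669 = 5.483 × 10^-3 mol
From the 1:2 ratio, n(As2O3) in each aliquot = 1/2 × 5.483 × 10^-3 = 2.741 × 10^-3 mol
n(As2O3) in the whole flask = 2.741 × 10^-3 × 200.0/10.00 = 0.05483 mol
mass of As2O3 = 0.05483 × 197.84 = 10.85 g
% As2O3 = 10.85 / 15.15 × 100 = 71.60 %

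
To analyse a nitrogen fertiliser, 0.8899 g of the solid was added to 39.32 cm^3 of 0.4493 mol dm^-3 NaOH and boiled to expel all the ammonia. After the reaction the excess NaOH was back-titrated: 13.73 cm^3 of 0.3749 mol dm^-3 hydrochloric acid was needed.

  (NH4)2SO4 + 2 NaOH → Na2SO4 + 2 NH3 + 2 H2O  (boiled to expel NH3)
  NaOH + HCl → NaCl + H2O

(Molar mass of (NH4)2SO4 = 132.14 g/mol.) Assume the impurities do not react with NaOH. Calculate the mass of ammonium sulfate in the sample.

n(NaOH) added = 0.03932 × 0.4493 = 0.01767 mol
n(HCl) used in back-titration = 0.01373 × 0.3749 = 5.147 × 10^-3 mol
n(NaOH) left over = 5.147 × 10^-3 mol (1:1 ratio)
n(NaOH) consumed by analyte = 0.01767 − 5.147 × 10^-3 = 0.01252 mol
From the 1:2 ratio, n((NH4)2SO4) = 1/2 × 0.01252 = 6.260 × 10^-3 mol
mass of (NH4)2SO4 = 6.260 × 10^-3 × 132.14 = 0.8271 g

0.8271 g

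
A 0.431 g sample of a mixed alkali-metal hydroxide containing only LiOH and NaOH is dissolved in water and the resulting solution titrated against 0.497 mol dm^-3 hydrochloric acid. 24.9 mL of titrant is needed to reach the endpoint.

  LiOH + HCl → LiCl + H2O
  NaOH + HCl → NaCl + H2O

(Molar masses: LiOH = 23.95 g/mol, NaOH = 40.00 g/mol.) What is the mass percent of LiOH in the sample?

22.2 %

n(HCl) = 0.0249 × 0.497 = 0.0124 mol
Let x = n(LiOH), y = n(NaOH).
Titrant: 1x + 1y = 0.0124;  mass: 23.95x + 40.00y = 0.431
Solving, x = 3.99 × 10^-3 mol, y = 8.39 × 10^-3 mol
mass of LiOH = 3.99 × 10^-3 × 23.95 = 0.0955 g
% LiOH = 0.0955 / 0.431 × 100 = 22.2 %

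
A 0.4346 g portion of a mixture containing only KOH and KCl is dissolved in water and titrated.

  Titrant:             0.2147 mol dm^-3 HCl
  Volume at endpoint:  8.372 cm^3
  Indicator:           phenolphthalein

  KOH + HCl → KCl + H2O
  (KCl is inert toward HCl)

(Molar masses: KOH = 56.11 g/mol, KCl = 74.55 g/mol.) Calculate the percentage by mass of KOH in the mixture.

23.21 %

n(HCl) = 0.008372 × 0.2147 = 1.797 × 10^-3 mol
Let x = n(KOH), y = n(KCl).
Titrant: 1x = 1.797 × 10^-3;  mass: 56.11x + 74.55y = 0.4346
Solving, x = 1.797 × 10^-3 mol, y = 4.477 × 10^-3 mol
mass of KOH = 1.797 × 10^-3 × 56.11 = 0.1009 g
% KOH = 0.1009 / 0.4346 × 100 = 23.21 %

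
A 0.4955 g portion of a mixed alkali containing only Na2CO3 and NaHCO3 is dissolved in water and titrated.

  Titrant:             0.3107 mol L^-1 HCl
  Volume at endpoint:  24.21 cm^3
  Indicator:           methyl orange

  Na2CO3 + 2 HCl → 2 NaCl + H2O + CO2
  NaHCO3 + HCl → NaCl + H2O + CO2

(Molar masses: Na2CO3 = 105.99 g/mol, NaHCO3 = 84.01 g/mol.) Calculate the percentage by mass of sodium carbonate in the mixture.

n(HCl) = 0.02421 × 0.3107 = 7.522 × 10^-3 mol
Let x = n(Na2CO3), y = n(NaHCO3).
Titrant: 2x + 1y = 7.522 × 10^-3;  mass: 105.99x + 84.01y = 0.4955
Solving, x = 2.199 × 10^-3 mol, y = 3.123 × 10^-3 mol
mass of Na2CO3 = 2.199 × 10^-3 × 105.99 = 0.2331 g
% Na2CO3 = 0.2331 / 0.4955 × 100 = 47.05 %

47.05 %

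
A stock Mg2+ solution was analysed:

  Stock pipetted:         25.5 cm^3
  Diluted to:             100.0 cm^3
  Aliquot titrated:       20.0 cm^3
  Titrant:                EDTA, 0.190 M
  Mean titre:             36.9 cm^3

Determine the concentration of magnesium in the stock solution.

1.37 M

Mg^2+ + EDTA^4- → [Mg(EDTA)]^2-
n(EDTA) = 0.0369 × 0.190 = 7.01 × 10^-3 mol
n(Mg2+) in the aliquot = 7.01 × 10^-3 mol (1:1 ratio)
[Mg2+]_dilute = 7.01 × 10^-3 / 0.0200 = 0.351 mol/L
Dilution factor = 100.0 / 25.5 = 3.922
[Mg2+]_stock = 0.351 × 3.922 = 1.37 mol/L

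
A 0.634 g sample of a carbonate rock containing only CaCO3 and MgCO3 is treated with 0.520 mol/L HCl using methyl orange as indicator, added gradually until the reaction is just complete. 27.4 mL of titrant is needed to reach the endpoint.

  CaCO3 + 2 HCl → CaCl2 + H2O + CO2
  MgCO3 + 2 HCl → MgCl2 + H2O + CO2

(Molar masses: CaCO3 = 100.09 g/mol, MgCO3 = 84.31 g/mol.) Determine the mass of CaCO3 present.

n(HCl) = 0.0274 × 0.520 = 0.0142 mol
Let x = n(CaCO3), y = n(MgCO3).
Titrant: 2x + 2y = 0.0142;  mass: 100.09x + 84.31y = 0.634
Solving, x = 2.12 × 10^-3 mol, y = 5.01 × 10^-3 mol
mass of CaCO3 = 2.12 × 10^-3 × 100.09 = 0.212 g

0.212 g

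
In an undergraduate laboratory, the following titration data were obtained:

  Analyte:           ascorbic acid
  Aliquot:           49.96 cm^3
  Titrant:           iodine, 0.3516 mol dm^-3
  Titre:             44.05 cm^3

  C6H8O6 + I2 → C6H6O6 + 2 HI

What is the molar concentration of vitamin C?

n(I2) = 0.04405 L × 0.3516 mol/L = 0.01549 mol
n(C6H8O6) = 0.01549 mol (1:1 mole ratio)
[C6H8O6] = 0.01549 mol / 0.04996 L = 0.3100 mol/L

0.3100 mol/L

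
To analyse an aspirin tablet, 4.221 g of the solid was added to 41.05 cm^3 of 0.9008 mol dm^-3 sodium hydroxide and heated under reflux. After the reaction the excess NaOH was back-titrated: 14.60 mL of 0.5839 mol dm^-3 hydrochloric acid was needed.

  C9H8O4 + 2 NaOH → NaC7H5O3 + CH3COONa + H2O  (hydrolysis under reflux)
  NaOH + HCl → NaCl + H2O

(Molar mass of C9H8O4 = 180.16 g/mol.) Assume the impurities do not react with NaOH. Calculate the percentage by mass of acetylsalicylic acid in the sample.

n(NaOH) added = 0.04105 × 0.9008 = 0.03698 mol
n(HCl) used in back-titration = 0.01460 × 0.5839 = 8.525 × 10^-3 mol
n(NaOH) left over = 8.525 × 10^-3 mol (1:1 ratio)
n(NaOH) consumed by analyte = 0.03698 − 8.525 × 10^-3 = 0.02845 mol
From the 1:2 ratio, n(C9H8O4) = 1/2 × 0.02845 = 0.01423 mol
mass of C9H8O4 = 0.01423 × 180.16 = 2.563 g
% C9H8O4 = 2.563 / 4.221 × 100 = 60.72 %

60.72 %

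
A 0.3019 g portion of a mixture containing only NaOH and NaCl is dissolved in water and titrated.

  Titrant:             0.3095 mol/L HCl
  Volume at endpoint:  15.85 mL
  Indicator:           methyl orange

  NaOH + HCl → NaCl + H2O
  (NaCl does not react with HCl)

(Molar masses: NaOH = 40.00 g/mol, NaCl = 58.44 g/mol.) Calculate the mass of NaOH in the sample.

0.1962 g

n(HCl) = 0.01585 × 0.3095 = 4.906 × 10^-3 mol
Let x = n(NaOH), y = n(NaCl).
Titrant: 1x = 4.906 × 10^-3;  mass: 40.00x + 58.44y = 0.3019
Solving, x = 4.906 × 10^-3 mol, y = 1.808 × 10^-3 mol
mass of NaOH = 4.906 × 10^-3 × 40.00 = 0.1962 g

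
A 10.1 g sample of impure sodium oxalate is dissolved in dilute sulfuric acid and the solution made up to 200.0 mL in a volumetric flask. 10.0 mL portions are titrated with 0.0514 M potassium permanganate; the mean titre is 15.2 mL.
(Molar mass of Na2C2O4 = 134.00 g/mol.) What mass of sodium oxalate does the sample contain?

2 MnO4^- + 5 C2O4^2- + 16 H^+ → 2 Mn^2+ + 10 CO2 + 8 H2O
n(KMnO4) per titration = 0.0152 × 0.0514 = 7.81 × 10^-4 mol
From the 5:2 ratio, n(Na2C2O4) in each aliquot = 5/2 × 7.81 × 10^-4 = 1.95 × 10^-3 mol
n(Na2C2O4) in the whole flask = 1.95 × 10^-3 × 200.0/10.0 = 0.0391 mol
mass of Na2C2O4 = 0.0391 × 134.00 = 5.23 g

5.23 g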